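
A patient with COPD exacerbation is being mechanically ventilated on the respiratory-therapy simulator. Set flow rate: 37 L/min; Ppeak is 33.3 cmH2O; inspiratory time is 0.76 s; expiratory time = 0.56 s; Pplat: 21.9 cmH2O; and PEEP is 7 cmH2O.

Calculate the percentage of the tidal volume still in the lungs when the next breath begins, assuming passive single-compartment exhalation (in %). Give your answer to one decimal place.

38.2

Flow: 37 L/min ÷ 60 = 0.6167 L/s.
Vt = flow × Ti = 0.6167 L/s × 0.76 s × 1000 mL/L = 468.69 mL.
R = (PIP − Pplat)/V̇ = (33.3 − 21.9) / 0.6167 = 11.4/0.6167 = 18.485 cmH2O·s/L.
C = Vt/(Pplat − PEEP) = 468.69 / (21.9 − 7) = 468.69/14.9 = 31.456 mL/cmH2O.
τ = R × C = 18.485 × 0.03146 L/cmH2O = 0.5815 s.
Fraction remaining at end-expiration = e^(−Te/τ) = e^(−0.56/0.5815) = 0.3817 → 38.17%.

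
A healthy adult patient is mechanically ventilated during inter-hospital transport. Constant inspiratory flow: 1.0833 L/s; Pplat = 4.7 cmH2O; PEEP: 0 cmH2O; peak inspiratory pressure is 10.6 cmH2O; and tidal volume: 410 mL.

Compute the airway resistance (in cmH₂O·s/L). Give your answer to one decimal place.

Raw = (PIP − Pplat) / flow = (10.6 − 4.7) / 1.0833 = 5.9 / 1.0833 = 5.446 cmH2O·s/L.

5.4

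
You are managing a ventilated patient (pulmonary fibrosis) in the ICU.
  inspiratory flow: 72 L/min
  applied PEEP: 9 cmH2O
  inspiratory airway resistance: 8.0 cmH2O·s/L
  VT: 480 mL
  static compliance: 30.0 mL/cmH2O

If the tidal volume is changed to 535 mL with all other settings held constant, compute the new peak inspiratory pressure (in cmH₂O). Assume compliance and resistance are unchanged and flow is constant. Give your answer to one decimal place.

36.4

Flow: 72 L/min ÷ 60 = 1.2 L/s.
PIP = Vt/C + R·V̇ + PEEP (constant-flow equation of motion).
Only the elastic term changes: ΔPIP = ΔVt / C = (535 − 480) / 30.0 = 1.833 cmH2O.
Original PIP = 480/30.0 + 8.0×1.2 + 9 = 34.6 cmH2O; new PIP = 34.6 + (1.833) = 36.433 cmH2O.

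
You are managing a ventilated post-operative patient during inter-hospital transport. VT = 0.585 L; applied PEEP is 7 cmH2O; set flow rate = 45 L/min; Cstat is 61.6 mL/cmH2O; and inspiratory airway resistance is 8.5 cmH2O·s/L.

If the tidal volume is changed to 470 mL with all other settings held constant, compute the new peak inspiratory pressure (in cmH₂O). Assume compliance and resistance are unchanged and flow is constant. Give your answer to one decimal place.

Flow: 45 L/min ÷ 60 = 0.75 L/s.
PIP = Vt/C + R·V̇ + PEEP (constant-flow equation of motion).
Only the elastic term changes: ΔPIP = ΔVt / C = (470 − 585) / 61.6 = -1.867 cmH2O.
Original PIP = 585/61.6 + 8.5×0.75 + 7 = 22.872 cmH2O; new PIP = 22.872 + (-1.867) = 21.005 cmH2O.

21.0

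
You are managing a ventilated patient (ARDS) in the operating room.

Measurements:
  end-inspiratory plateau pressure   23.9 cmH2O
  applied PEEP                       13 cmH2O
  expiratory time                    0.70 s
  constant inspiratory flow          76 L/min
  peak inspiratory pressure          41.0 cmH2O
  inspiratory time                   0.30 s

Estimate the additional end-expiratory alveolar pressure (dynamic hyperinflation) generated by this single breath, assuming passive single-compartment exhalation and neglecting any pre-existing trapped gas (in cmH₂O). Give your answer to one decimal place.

2.5

Flow: 76 L/min ÷ 60 = 1.2667 L/s.
Vt = flow × Ti = 1.2667 L/s × 0.30 s × 1000 mL/L = 380.01 mL.
R = (PIP − Pplat)/V̇ = (41.0 − 23.9) / 1.2667 = 17.1/1.2667 = 13.5 cmH2O·s/L.
C = Vt/(Pplat − PEEP) = 380.01 / (23.9 − 13) = 380.01/10.9 = 34.863 mL/cmH2O.
τ = R × C = 13.5 × 0.03486 L/cmH2O = 0.4706 s.
Fraction remaining = e^(−Te/τ) = e^(−0.70/0.4706) = 0.2259; trapped volume = 380.01 × 0.2259 = 85.844 mL.
Additional alveolar pressure from trapping ≈ V_trapped / C = 85.844 / 34.863 = 2.462 cmH2O.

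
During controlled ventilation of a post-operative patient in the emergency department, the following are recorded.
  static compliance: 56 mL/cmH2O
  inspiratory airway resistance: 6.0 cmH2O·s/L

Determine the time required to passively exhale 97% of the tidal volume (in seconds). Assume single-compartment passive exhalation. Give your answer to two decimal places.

1.18

τ = R × C = 6.0 × 56 mL/cmH2O = 6.0 × 0.056 L/cmH2O = 0.336 s.
Exhaled fraction f = 1 − e^(−t/τ) → t = −τ·ln(1 − f) = −0.336·ln(0.03) = 1.178 s.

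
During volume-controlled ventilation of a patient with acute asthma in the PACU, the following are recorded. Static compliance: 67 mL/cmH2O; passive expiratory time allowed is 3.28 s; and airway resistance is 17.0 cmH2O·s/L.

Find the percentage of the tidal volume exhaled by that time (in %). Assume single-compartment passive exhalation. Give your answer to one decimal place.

τ = R × C = 17.0 × 67 mL/cmH2O = 17.0 × 0.067 L/cmH2O = 1.139 s.
Passive exhalation: V(t)/V₀ = e^(−t/τ) = e^(−3.28/1.139) = 0.05615.
Fraction exhaled = 1 − 0.05615 = 0.9439 → 94.39%.

94.4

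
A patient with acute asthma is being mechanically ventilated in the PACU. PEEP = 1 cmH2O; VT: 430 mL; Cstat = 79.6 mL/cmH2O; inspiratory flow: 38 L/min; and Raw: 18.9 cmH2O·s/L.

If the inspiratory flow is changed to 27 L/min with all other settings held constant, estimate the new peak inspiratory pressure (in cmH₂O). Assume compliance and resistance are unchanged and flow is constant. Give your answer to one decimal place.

14.9

Flow: 38 L/min ÷ 60 = 0.6333 L/s.
New flow: 27 L/min ÷ 60 = 0.45 L/s.
PIP = Vt/C + R·V̇ + PEEP (constant-flow equation of motion).
Only the resistive term changes: ΔPIP = R × ΔV̇ = 18.9 × (0.45 − 0.6333) = 18.9 × -0.1833 = -3.464 cmH2O.
Original PIP = 430/79.6 + 18.9×0.6333 + 1 = 18.371 cmH2O; new PIP = 18.371 + (-3.464) = 14.907 cmH2O.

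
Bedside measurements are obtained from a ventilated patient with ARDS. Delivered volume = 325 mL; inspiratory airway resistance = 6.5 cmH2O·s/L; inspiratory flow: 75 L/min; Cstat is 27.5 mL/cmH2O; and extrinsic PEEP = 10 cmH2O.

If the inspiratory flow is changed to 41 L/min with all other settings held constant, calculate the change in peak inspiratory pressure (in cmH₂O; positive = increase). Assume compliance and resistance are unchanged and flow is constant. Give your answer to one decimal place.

-3.7

Flow: 75 L/min ÷ 60 = 1.25 L/s.
New flow: 41 L/min ÷ 60 = 0.6833 L/s.
PIP = Vt/C + R·V̇ + PEEP (constant-flow equation of motion).
Only the resistive term changes: ΔPIP = R × ΔV̇ = 6.5 × (0.6833 − 1.25) = 6.5 × -0.5667 = -3.684 cmH2O.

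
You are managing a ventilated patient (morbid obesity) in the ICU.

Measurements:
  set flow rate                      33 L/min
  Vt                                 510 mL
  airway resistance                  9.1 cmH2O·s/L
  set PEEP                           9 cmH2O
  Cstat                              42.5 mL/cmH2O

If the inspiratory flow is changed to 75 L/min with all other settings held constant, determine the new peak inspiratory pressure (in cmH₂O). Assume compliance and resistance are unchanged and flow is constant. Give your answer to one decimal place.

32.4

Flow: 33 L/min ÷ 60 = 0.55 L/s.
New flow: 75 L/min ÷ 60 = 1.25 L/s.
PIP = Vt/C + R·V̇ + PEEP (constant-flow equation of motion).
Only the resistive term changes: ΔPIP = R × ΔV̇ = 9.1 × (1.25 − 0.55) = 9.1 × 0.7 = 6.37 cmH2O.
Original PIP = 510/42.5 + 9.1×0.55 + 9 = 26.005 cmH2O; new PIP = 26.005 + (6.37) = 32.375 cmH2O.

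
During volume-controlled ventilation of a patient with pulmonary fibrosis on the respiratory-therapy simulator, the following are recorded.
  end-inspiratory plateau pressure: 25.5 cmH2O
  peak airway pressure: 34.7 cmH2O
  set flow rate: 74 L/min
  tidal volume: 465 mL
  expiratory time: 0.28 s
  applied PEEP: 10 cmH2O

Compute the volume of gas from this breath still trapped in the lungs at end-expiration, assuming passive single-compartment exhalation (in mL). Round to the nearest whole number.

Flow: 74 L/min ÷ 60 = 1.2333 L/s.
R = (PIP − Pplat)/V̇ = (34.7 − 25.5) / 1.2333 = 9.2/1.2333 = 7.46 cmH2O·s/L.
C = Vt/(Pplat − PEEP) = 465.0 / (25.5 − 10) = 465.0/15.5 = 30.0 mL/cmH2O.
τ = R × C = 7.46 × 0.03 L/cmH2O = 0.2238 s.
Fraction remaining = e^(−Te/τ) = e^(−0.28/0.2238) = 0.2862.
Trapped volume = 465.0 × 0.2862 = 133.08 mL.

133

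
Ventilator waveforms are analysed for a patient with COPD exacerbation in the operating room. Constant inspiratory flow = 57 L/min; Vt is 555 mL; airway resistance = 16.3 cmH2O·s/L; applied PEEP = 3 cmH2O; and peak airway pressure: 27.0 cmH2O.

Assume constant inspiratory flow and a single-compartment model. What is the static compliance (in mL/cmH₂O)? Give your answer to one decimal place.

Flow: 57 L/min ÷ 60 = 0.95 L/s.
Equation of motion (constant flow): PIP = Vt/C + R·V̇ + PEEP.
Vt/C = PIP − R·V̇ − PEEP = 27.0 − 16.3×0.95 − 3 = 27.0 − 15.485 − 3 = 8.515 cmH2O.
C = Vt / 8.515 = 555 / 8.515 = 65.179 mL/cmH2O.

65.2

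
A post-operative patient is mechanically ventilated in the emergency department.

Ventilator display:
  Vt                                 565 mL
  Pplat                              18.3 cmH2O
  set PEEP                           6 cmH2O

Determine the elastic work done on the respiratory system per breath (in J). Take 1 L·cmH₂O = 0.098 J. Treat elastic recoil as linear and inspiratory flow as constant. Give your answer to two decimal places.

Elastic work ≈ ½ × (Pplat − PEEP) × Vt = 0.5 × (18.3 − 6) × 0.565 L = 0.5 × 12.3 × 0.565 = 3.475 L·cmH2O.
× 0.098 J/(L·cmH2O) → 0.3406 J.

0.34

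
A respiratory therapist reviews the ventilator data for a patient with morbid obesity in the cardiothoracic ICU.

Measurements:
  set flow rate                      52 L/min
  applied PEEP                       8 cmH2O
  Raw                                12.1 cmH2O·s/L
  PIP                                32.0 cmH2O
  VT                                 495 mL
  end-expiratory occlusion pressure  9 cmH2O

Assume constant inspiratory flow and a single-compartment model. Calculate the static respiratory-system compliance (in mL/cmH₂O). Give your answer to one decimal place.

39.6

Flow: 52 L/min ÷ 60 = 0.8667 L/s.
Total PEEP = 9 cmH2O (set 8 + intrinsic 1); this is the baseline alveolar pressure.
Equation of motion (constant flow): PIP = Vt/C + R·V̇ + PEEP.
Vt/C = PIP − R·V̇ − PEEP = 32.0 − 12.1×0.8667 − 9 = 32.0 − 10.487 − 9 = 12.513 cmH2O.
C = Vt / 12.513 = 495 / 12.513 = 39.559 mL/cmH2O.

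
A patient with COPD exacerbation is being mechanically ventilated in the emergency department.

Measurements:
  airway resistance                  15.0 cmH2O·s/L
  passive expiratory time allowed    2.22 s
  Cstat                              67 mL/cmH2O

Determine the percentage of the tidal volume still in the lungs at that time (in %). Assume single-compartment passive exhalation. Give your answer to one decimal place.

τ = R × C = 15.0 × 67 mL/cmH2O = 15.0 × 0.067 L/cmH2O = 1.005 s.
Passive exhalation: V(t)/V₀ = e^(−t/τ) = e^(−2.22/1.005) = 0.1098.
Fraction remaining = 0.1098 → 10.98%.

11.0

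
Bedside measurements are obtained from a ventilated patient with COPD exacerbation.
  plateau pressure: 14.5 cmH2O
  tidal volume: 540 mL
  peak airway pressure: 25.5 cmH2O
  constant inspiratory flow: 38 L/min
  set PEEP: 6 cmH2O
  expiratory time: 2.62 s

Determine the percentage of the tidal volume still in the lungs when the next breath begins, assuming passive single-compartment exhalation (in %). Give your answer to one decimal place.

9.3

Flow: 38 L/min ÷ 60 = 0.6333 L/s.
R = (PIP − Pplat)/V̇ = (25.5 − 14.5) / 0.6333 = 11.0/0.6333 = 17.369 cmH2O·s/L.
C = Vt/(Pplat − PEEP) = 540.0 / (14.5 − 6) = 540.0/8.5 = 63.529 mL/cmH2O.
τ = R × C = 17.369 × 0.06353 L/cmH2O = 1.103 s.
Fraction remaining at end-expiration = e^(−Te/τ) = e^(−2.62/1.103) = 0.09298 → 9.298%.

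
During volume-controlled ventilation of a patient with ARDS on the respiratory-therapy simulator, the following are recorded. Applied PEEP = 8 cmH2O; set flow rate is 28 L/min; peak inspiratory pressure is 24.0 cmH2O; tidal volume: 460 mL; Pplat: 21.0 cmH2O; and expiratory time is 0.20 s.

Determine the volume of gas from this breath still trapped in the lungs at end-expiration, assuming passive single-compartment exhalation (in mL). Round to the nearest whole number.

191

Flow: 28 L/min ÷ 60 = 0.4667 L/s.
R = (PIP − Pplat)/V̇ = (24.0 − 21.0) / 0.4667 = 3.0/0.4667 = 6.428 cmH2O·s/L.
C = Vt/(Pplat − PEEP) = 460.0 / (21.0 − 8) = 460.0/13.0 = 35.385 mL/cmH2O.
τ = R × C = 6.428 × 0.03539 L/cmH2O = 0.2275 s.
Fraction remaining = e^(−Te/τ) = e^(−0.20/0.2275) = 0.4151.
Trapped volume = 460.0 × 0.4151 = 190.95 mL.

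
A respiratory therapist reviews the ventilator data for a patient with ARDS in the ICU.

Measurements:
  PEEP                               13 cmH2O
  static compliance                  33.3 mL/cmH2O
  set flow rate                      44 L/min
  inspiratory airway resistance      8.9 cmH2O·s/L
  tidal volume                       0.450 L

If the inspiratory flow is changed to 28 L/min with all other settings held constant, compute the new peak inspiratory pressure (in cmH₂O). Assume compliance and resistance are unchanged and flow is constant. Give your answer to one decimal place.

30.7

Flow: 44 L/min ÷ 60 = 0.7333 L/s.
New flow: 28 L/min ÷ 60 = 0.4667 L/s.
PIP = Vt/C + R·V̇ + PEEP (constant-flow equation of motion).
Only the resistive term changes: ΔPIP = R × ΔV̇ = 8.9 × (0.4667 − 0.7333) = 8.9 × -0.2666 = -2.373 cmH2O.
Original PIP = 450/33.3 + 8.9×0.7333 + 13 = 33.04 cmH2O; new PIP = 33.04 + (-2.373) = 30.667 cmH2O.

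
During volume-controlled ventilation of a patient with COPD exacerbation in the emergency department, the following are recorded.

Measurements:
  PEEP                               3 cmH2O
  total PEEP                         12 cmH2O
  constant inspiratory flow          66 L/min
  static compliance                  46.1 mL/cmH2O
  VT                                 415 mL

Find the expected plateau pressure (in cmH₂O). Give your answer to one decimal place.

End-expiratory occlusion gives total PEEP = 12 cmH2O (intrinsic PEEP = 12 − 3 = 9). Use total PEEP for the elastic gradient.
Pplat = PEEPtotal + Vt / Cstat = 12 + 415 / 46.1 = 12 + 9.002 = 21.002 cmH2O.

21.0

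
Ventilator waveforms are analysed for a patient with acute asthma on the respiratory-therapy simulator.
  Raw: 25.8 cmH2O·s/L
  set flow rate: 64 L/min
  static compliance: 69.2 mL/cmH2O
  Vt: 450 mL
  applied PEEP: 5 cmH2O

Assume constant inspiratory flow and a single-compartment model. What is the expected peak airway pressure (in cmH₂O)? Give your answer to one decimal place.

39.0

Flow: 64 L/min ÷ 60 = 1.0667 L/s.
Equation of motion (constant flow): PIP = Vt/C + R·V̇ + PEEP.
PIP = 450/69.2 + 25.8×1.0667 + 5 = 6.503 + 27.521 + 5 = 39.024 cmH2O.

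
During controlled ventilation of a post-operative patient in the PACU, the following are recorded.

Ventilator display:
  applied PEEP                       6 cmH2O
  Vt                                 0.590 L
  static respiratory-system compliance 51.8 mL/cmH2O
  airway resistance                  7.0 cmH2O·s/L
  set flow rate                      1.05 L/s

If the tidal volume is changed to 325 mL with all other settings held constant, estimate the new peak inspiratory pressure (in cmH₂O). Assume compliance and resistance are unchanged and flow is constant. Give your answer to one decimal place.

PIP = Vt/C + R·V̇ + PEEP (constant-flow equation of motion).
Only the elastic term changes: ΔPIP = ΔVt / C = (325 − 590) / 51.8 = -5.116 cmH2O.
Original PIP = 590/51.8 + 7.0×1.05 + 6 = 24.74 cmH2O; new PIP = 24.74 + (-5.116) = 19.624 cmH2O.

19.6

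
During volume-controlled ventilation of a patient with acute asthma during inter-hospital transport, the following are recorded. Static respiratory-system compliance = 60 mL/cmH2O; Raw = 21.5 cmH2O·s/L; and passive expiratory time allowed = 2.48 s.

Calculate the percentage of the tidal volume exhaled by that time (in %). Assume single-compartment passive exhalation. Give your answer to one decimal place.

85.4

τ = R × C = 21.5 × 60 mL/cmH2O = 21.5 × 0.060 L/cmH2O = 1.29 s.
Passive exhalation: V(t)/V₀ = e^(−t/τ) = e^(−2.48/1.29) = 0.1462.
Fraction exhaled = 1 − 0.1462 = 0.8538 → 85.38%.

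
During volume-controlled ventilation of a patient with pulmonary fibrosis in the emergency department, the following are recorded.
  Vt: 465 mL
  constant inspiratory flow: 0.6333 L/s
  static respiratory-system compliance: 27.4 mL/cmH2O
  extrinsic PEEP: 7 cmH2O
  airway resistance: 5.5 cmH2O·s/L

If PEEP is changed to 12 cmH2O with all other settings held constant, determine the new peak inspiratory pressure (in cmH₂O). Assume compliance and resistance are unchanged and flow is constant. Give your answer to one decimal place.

32.5

PIP = Vt/C + R·V̇ + PEEP (constant-flow equation of motion).
Only the baseline term changes: ΔPIP = ΔPEEP = 12 − 7 = 5.0 cmH2O.
Original PIP = 465/27.4 + 5.5×0.6333 + 7 = 27.454 cmH2O; new PIP = 27.454 + (5.0) = 32.454 cmH2O.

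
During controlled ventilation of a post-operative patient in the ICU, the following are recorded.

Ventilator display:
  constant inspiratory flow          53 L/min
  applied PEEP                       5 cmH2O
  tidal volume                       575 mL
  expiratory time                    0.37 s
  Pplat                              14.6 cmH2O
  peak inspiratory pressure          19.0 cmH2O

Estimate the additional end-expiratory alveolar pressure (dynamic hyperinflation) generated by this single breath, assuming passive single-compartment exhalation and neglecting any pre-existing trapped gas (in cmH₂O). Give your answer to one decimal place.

2.8

Flow: 53 L/min ÷ 60 = 0.8833 L/s.
R = (PIP − Pplat)/V̇ = (19.0 − 14.6) / 0.8833 = 4.4/0.8833 = 4.981 cmH2O·s/L.
C = Vt/(Pplat − PEEP) = 575.0 / (14.6 − 5) = 575.0/9.6 = 59.896 mL/cmH2O.
τ = R × C = 4.981 × 0.0599 L/cmH2O = 0.2984 s.
Fraction remaining = e^(−Te/τ) = e^(−0.37/0.2984) = 0.2894; trapped volume = 575.0 × 0.2894 = 166.41 mL.
Additional alveolar pressure from trapping ≈ V_trapped / C = 166.41 / 59.896 = 2.778 cmH2O.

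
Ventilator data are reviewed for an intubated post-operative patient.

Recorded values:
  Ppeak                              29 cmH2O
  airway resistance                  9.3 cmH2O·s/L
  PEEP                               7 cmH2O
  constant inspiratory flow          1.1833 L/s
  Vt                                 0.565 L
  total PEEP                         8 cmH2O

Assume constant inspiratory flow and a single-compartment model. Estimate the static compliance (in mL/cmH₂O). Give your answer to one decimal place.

Total PEEP = 8 cmH2O (set 7 + intrinsic 1); this is the baseline alveolar pressure.
Equation of motion (constant flow): PIP = Vt/C + R·V̇ + PEEP.
Vt/C = PIP − R·V̇ − PEEP = 29 − 9.3×1.1833 − 8 = 29 − 11.005 − 8 = 9.995 cmH2O.
C = Vt / 9.995 = 565 / 9.995 = 56.528 mL/cmH2O.

56.5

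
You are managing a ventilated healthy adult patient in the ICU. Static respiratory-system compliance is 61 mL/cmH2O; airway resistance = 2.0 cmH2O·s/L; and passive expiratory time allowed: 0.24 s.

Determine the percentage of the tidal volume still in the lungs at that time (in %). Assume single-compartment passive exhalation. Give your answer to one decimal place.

τ = R × C = 2.0 × 61 mL/cmH2O = 2.0 × 0.061 L/cmH2O = 0.122 s.
Passive exhalation: V(t)/V₀ = e^(−t/τ) = e^(−0.24/0.122) = 0.1398.
Fraction remaining = 0.1398 → 13.98%.

14.0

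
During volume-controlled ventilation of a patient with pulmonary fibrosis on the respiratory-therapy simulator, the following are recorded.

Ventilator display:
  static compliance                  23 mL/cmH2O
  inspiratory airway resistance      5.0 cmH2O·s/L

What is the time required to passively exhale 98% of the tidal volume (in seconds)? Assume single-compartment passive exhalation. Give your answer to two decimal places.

τ = R × C = 5.0 × 23 mL/cmH2O = 5.0 × 0.023 L/cmH2O = 0.115 s.
Exhaled fraction f = 1 − e^(−t/τ) → t = −τ·ln(1 − f) = −0.115·ln(0.02) = 0.4499 s.

0.45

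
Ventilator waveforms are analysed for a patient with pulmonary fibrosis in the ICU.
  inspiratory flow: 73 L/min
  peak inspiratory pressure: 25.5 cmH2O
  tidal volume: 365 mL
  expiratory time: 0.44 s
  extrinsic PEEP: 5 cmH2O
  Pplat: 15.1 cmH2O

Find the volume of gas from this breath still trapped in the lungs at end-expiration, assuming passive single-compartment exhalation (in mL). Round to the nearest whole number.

Flow: 73 L/min ÷ 60 = 1.2167 L/s.
R = (PIP − Pplat)/V̇ = (25.5 − 15.1) / 1.2167 = 10.4/1.2167 = 8.548 cmH2O·s/L.
C = Vt/(Pplat − PEEP) = 365.0 / (15.1 − 5) = 365.0/10.1 = 36.139 mL/cmH2O.
τ = R × C = 8.548 × 0.03614 L/cmH2O = 0.3089 s.
Fraction remaining = e^(−Te/τ) = e^(−0.44/0.3089) = 0.2407.
Trapped volume = 365.0 × 0.2407 = 87.856 mL.

88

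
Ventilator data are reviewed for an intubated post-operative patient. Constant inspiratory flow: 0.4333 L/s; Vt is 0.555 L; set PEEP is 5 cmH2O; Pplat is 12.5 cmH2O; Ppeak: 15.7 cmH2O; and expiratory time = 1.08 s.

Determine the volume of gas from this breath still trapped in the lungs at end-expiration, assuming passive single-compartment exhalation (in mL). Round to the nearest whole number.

R = (PIP − Pplat)/V̇ = (15.7 − 12.5) / 0.4333 = 3.2/0.4333 = 7.385 cmH2O·s/L.
C = Vt/(Pplat − PEEP) = 555.0 / (12.5 − 5) = 555.0/7.5 = 74.0 mL/cmH2O.
τ = R × C = 7.385 × 0.074 L/cmH2O = 0.5465 s.
Fraction remaining = e^(−Te/τ) = e^(−1.08/0.5465) = 0.1386.
Trapped volume = 555.0 × 0.1386 = 76.923 mL.

77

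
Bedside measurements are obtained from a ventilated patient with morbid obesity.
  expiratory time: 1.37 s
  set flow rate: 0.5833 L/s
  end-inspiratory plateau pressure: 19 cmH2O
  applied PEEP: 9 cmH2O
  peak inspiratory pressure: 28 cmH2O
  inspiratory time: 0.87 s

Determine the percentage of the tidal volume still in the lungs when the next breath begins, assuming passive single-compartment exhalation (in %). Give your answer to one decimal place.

17.4

Vt = flow × Ti = 0.5833 L/s × 0.87 s × 1000 mL/L = 507.47 mL.
R = (PIP − Pplat)/V̇ = (28 − 19) / 0.5833 = 9.0/0.5833 = 15.429 cmH2O·s/L.
C = Vt/(Pplat − PEEP) = 507.47 / (19 − 9) = 507.47/10.0 = 50.747 mL/cmH2O.
τ = R × C = 15.429 × 0.05075 L/cmH2O = 0.783 s.
Fraction remaining at end-expiration = e^(−Te/τ) = e^(−1.37/0.783) = 0.1738 → 17.38%.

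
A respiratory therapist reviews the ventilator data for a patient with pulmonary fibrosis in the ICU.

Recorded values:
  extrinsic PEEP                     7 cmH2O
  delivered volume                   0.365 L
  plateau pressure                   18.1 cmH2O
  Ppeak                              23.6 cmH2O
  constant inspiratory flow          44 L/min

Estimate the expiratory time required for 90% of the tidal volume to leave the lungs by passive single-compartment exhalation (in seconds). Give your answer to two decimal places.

0.57

Flow: 44 L/min ÷ 60 = 0.7333 L/s.
R = (PIP − Pplat)/V̇ = (23.6 − 18.1) / 0.7333 = 5.5/0.7333 = 7.5 cmH2O·s/L.
C = Vt/(Pplat − PEEP) = 365.0 / (18.1 − 7) = 365.0/11.1 = 32.883 mL/cmH2O.
τ = R × C = 7.5 × 0.03288 L/cmH2O = 0.2466 s.
t = −τ·ln(1 − 0.90) = −0.2466·ln(0.1) = 0.5678 s.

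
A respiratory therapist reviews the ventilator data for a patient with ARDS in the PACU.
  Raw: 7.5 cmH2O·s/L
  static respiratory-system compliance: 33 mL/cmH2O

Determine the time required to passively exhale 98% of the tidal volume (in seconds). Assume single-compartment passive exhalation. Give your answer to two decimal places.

0.97

τ = R × C = 7.5 × 33 mL/cmH2O = 7.5 × 0.033 L/cmH2O = 0.2475 s.
Exhaled fraction f = 1 − e^(−t/τ) → t = −τ·ln(1 − f) = −0.2475·ln(0.02) = 0.9682 s.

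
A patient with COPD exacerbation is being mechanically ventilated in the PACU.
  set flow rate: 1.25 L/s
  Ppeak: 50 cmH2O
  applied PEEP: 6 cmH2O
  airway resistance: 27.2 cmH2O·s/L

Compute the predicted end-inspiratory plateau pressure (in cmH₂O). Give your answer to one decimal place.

16.0

Pplat = PIP − Raw × flow = 50 − 27.2 × 1.25 = 50 − 34.0 = 16.0 cmH2O.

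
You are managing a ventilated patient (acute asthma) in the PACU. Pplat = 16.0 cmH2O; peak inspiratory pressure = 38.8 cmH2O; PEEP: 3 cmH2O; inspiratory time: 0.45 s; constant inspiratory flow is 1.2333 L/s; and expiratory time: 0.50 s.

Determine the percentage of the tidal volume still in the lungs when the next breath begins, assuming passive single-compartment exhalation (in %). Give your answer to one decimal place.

Vt = flow × Ti = 1.2333 L/s × 0.45 s × 1000 mL/L = 554.99 mL.
R = (PIP − Pplat)/V̇ = (38.8 − 16.0) / 1.2333 = 22.8/1.2333 = 18.487 cmH2O·s/L.
C = Vt/(Pplat − PEEP) = 554.99 / (16.0 − 3) = 554.99/13.0 = 42.692 mL/cmH2O.
τ = R × C = 18.487 × 0.04269 L/cmH2O = 0.7892 s.
Fraction remaining at end-expiration = e^(−Te/τ) = e^(−0.50/0.7892) = 0.5307 → 53.07%.

53.1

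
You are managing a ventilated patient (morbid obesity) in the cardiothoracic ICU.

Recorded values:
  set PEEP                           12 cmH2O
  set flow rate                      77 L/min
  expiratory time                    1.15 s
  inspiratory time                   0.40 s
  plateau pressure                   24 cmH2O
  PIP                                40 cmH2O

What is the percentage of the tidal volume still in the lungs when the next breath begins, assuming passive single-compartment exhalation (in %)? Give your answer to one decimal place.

11.6

Flow: 77 L/min ÷ 60 = 1.2833 L/s.
Vt = flow × Ti = 1.2833 L/s × 0.40 s × 1000 mL/L = 513.32 mL.
R = (PIP − Pplat)/V̇ = (40 − 24) / 1.2833 = 16.0/1.2833 = 12.468 cmH2O·s/L.
C = Vt/(Pplat − PEEP) = 513.32 / (24 − 12) = 513.32/12.0 = 42.777 mL/cmH2O.
τ = R × C = 12.468 × 0.04278 L/cmH2O = 0.5334 s.
Fraction remaining at end-expiration = e^(−Te/τ) = e^(−1.15/0.5334) = 0.1158 → 11.58%.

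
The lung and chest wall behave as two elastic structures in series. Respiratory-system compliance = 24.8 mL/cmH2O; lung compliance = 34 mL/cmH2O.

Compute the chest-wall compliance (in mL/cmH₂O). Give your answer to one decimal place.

1/Ccw = 1/Crs − 1/CL.
1/Ccw = 1/24.8 − 1/34 = 0.01091.
Ccw = 91.659 mL/cmH2O.

91.7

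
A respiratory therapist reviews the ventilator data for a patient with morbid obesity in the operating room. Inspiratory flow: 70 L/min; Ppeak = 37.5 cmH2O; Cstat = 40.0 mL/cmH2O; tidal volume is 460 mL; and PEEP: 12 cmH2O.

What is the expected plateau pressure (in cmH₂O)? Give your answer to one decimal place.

Pplat = PEEP + Vt / Cstat = 12 + 460 / 40.0 = 12 + 11.5 = 23.5 cmH2O.

23.5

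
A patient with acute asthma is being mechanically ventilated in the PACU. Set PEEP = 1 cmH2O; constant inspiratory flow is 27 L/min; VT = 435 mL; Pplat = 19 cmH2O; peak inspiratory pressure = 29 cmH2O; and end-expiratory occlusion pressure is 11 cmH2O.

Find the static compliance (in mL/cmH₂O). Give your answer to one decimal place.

54.4

End-expiratory occlusion gives total PEEP = 11 cmH2O (intrinsic PEEP = 11 − 1 = 10). Use total PEEP for the elastic gradient.
Cstat = Vt / (Pplat − PEEPtotal) = 435 / (19 − 11) = 435 / 8.0 = 54.375 mL/cmH2O.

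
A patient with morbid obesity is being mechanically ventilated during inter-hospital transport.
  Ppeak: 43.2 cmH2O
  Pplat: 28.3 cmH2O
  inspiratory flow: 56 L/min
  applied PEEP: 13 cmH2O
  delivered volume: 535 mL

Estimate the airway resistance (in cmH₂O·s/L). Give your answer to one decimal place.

Flow: 56 L/min ÷ 60 = 0.9333 L/s.
Raw = (PIP − Pplat) / flow = (43.2 − 28.3) / 0.9333 = 14.9 / 0.9333 = 15.965 cmH2O·s/L.

16.0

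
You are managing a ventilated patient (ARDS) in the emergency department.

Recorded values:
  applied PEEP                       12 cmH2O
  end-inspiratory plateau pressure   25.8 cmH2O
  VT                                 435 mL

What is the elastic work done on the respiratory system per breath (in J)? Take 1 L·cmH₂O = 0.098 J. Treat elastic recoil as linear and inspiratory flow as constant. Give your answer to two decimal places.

0.29

Elastic work ≈ ½ × (Pplat − PEEP) × Vt = 0.5 × (25.8 − 12) × 0.435 L = 0.5 × 13.8 × 0.435 = 3.002 L·cmH2O.
× 0.098 J/(L·cmH2O) → 0.2942 J.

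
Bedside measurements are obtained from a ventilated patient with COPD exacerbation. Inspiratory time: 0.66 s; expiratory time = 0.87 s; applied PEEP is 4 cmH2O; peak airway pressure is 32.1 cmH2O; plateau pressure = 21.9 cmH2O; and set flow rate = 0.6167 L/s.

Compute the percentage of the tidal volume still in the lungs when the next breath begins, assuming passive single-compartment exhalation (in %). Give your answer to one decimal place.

9.9

Vt = flow × Ti = 0.6167 L/s × 0.66 s × 1000 mL/L = 407.02 mL.
R = (PIP − Pplat)/V̇ = (32.1 − 21.9) / 0.6167 = 10.2/0.6167 = 16.54 cmH2O·s/L.
C = Vt/(Pplat − PEEP) = 407.02 / (21.9 − 4) = 407.02/17.9 = 22.739 mL/cmH2O.
τ = R × C = 16.54 × 0.02274 L/cmH2O = 0.3761 s.
Fraction remaining at end-expiration = e^(−Te/τ) = e^(−0.87/0.3761) = 0.09894 → 9.894%.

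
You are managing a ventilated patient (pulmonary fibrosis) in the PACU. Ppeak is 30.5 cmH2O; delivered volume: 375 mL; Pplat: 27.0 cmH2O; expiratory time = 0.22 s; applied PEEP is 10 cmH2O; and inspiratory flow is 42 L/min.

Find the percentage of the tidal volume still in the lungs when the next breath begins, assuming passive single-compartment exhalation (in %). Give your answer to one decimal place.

13.6

Flow: 42 L/min ÷ 60 = 0.7 L/s.
R = (PIP − Pplat)/V̇ = (30.5 − 27.0) / 0.7 = 3.5/0.7 = 5.0 cmH2O·s/L.
C = Vt/(Pplat − PEEP) = 375.0 / (27.0 − 10) = 375.0/17.0 = 22.059 mL/cmH2O.
τ = R × C = 5.0 × 0.02206 L/cmH2O = 0.1103 s.
Fraction remaining at end-expiration = e^(−Te/τ) = e^(−0.22/0.1103) = 0.1361 → 13.61%.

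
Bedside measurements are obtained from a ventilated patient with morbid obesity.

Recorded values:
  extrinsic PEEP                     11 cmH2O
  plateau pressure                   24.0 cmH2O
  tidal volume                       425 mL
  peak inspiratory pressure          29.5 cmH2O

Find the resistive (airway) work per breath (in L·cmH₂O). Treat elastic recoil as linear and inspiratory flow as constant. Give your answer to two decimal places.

With constant inspiratory flow the resistive pressure is constant at PIP − Pplat = 29.5 − 24.0 = 5.5 cmH2O, so resistive work = 5.5 × 0.425 = 2.338 L·cmH2O.

2.34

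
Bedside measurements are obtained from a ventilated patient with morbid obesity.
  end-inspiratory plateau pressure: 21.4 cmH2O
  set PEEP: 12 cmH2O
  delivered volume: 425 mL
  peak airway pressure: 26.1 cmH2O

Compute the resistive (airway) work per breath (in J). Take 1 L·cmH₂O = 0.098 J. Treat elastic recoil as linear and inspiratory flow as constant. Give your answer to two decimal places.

With constant inspiratory flow the resistive pressure is constant at PIP − Pplat = 26.1 − 21.4 = 4.7 cmH2O, so resistive work = 4.7 × 0.425 = 1.998 L·cmH2O.
× 0.098 J/(L·cmH2O) → 0.1958 J.

0.20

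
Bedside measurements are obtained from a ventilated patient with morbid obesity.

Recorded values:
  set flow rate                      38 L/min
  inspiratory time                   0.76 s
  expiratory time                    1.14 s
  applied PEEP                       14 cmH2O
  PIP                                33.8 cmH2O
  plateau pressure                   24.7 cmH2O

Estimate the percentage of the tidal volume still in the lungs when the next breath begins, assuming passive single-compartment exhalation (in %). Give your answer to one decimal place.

17.1

Flow: 38 L/min ÷ 60 = 0.6333 L/s.
Vt = flow × Ti = 0.6333 L/s × 0.76 s × 1000 mL/L = 481.31 mL.
R = (PIP − Pplat)/V̇ = (33.8 − 24.7) / 0.6333 = 9.1/0.6333 = 14.369 cmH2O·s/L.
C = Vt/(Pplat − PEEP) = 481.31 / (24.7 − 14) = 481.31/10.7 = 44.982 mL/cmH2O.
τ = R × C = 14.369 × 0.04498 L/cmH2O = 0.6463 s.
Fraction remaining at end-expiration = e^(−Te/τ) = e^(−1.14/0.6463) = 0.1714 → 17.14%.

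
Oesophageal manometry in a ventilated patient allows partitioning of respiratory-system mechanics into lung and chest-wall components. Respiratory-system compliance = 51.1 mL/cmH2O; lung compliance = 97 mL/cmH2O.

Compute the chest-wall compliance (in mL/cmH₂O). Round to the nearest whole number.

1/Ccw = 1/Crs − 1/CL.
1/Ccw = 1/51.1 − 1/97 = 0.00926.
Ccw = 107.99 mL/cmH2O.

108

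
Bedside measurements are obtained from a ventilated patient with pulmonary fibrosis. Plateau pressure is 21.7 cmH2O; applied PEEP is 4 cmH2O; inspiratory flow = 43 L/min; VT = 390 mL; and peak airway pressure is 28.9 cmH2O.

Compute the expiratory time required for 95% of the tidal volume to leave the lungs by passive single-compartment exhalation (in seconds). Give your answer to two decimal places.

Flow: 43 L/min ÷ 60 = 0.7167 L/s.
R = (PIP − Pplat)/V̇ = (28.9 − 21.7) / 0.7167 = 7.2/0.7167 = 10.046 cmH2O·s/L.
C = Vt/(Pplat − PEEP) = 390.0 / (21.7 − 4) = 390.0/17.7 = 22.034 mL/cmH2O.
τ = R × C = 10.046 × 0.02203 L/cmH2O = 0.2213 s.
t = −τ·ln(1 − 0.95) = −0.2213·ln(0.05) = 0.663 s.

0.66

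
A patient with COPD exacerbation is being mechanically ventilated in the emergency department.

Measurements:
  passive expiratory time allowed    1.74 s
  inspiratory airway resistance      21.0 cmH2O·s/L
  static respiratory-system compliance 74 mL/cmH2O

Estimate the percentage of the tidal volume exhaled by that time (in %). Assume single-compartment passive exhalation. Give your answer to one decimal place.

τ = R × C = 21.0 × 74 mL/cmH2O = 21.0 × 0.074 L/cmH2O = 1.554 s.
Passive exhalation: V(t)/V₀ = e^(−t/τ) = e^(−1.74/1.554) = 0.3264.
Fraction exhaled = 1 − 0.3264 = 0.6736 → 67.36%.

67.4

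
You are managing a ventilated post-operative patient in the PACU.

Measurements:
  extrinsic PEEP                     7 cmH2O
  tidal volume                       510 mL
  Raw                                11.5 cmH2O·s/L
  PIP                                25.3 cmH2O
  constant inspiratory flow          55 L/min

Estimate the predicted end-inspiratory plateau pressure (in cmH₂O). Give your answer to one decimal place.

14.8

Flow: 55 L/min ÷ 60 = 0.9167 L/s.
Pplat = PIP − Raw × flow = 25.3 − 11.5 × 0.9167 = 25.3 − 10.542 = 14.758 cmH2O.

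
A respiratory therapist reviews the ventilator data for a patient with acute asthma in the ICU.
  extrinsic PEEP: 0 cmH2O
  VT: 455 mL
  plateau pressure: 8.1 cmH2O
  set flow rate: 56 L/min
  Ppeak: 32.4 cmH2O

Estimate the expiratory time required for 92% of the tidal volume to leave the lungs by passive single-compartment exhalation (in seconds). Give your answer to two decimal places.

Flow: 56 L/min ÷ 60 = 0.9333 L/s.
R = (PIP − Pplat)/V̇ = (32.4 − 8.1) / 0.9333 = 24.3/0.9333 = 26.037 cmH2O·s/L.
C = Vt/(Pplat − PEEP) = 455.0 / (8.1 − 0) = 455.0/8.1 = 56.173 mL/cmH2O.
τ = R × C = 26.037 × 0.05617 L/cmH2O = 1.462 s.
t = −τ·ln(1 − 0.92) = −1.462·ln(0.08) = 3.693 s.

3.69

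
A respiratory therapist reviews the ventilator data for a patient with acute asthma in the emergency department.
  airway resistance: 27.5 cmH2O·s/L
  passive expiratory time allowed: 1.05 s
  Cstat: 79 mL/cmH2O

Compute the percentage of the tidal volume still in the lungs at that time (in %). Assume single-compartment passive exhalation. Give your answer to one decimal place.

61.7

τ = R × C = 27.5 × 79 mL/cmH2O = 27.5 × 0.079 L/cmH2O = 2.173 s.
Passive exhalation: V(t)/V₀ = e^(−t/τ) = e^(−1.05/2.173) = 0.6168.
Fraction remaining = 0.6168 → 61.68%.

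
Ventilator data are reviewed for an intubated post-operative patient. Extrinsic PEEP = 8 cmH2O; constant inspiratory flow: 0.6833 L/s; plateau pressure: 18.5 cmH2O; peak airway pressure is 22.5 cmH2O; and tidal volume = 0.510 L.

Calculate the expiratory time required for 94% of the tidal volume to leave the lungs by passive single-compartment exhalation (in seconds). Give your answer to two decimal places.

0.80

R = (PIP − Pplat)/V̇ = (22.5 − 18.5) / 0.6833 = 4.0/0.6833 = 5.854 cmH2O·s/L.
C = Vt/(Pplat − PEEP) = 510.0 / (18.5 − 8) = 510.0/10.5 = 48.571 mL/cmH2O.
τ = R × C = 5.854 × 0.04857 L/cmH2O = 0.2843 s.
t = −τ·ln(1 − 0.94) = −0.2843·ln(0.06) = 0.7999 s.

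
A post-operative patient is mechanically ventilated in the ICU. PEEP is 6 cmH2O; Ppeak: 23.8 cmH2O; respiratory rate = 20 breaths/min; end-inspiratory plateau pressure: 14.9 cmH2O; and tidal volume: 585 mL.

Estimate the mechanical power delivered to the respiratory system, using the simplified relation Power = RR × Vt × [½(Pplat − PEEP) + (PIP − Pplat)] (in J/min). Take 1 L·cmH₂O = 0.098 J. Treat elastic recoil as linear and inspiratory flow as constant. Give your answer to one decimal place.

15.3

Per-breath work = Vt × [½(Pplat−PEEP) + (PIP−Pplat)] = 0.585 × [0.5×8.9 + 8.9] = 0.585 × 13.35 = 7.81 L·cmH2O.
Power = 20 × 7.81 = 156.2 L·cmH2O/min.
× 0.098 J/(L·cmH2O) → 15.308 J/min.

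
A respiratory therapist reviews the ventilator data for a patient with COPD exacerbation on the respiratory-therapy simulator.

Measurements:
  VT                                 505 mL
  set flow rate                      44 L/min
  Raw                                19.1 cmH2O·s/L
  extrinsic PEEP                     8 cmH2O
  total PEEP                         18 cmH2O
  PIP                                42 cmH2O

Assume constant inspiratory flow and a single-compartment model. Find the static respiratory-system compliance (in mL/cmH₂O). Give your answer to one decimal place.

50.5

Flow: 44 L/min ÷ 60 = 0.7333 L/s.
Total PEEP = 18 cmH2O (set 8 + intrinsic 10); this is the baseline alveolar pressure.
Equation of motion (constant flow): PIP = Vt/C + R·V̇ + PEEP.
Vt/C = PIP − R·V̇ − PEEP = 42 − 19.1×0.7333 − 18 = 42 − 14.006 − 18 = 9.994 cmH2O.
C = Vt / 9.994 = 505 / 9.994 = 50.53 mL/cmH2O.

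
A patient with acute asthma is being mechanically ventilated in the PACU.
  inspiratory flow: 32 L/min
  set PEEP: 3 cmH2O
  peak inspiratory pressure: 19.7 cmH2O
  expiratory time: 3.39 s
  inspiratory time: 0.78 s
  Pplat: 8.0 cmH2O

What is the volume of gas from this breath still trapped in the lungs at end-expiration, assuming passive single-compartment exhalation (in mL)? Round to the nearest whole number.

Flow: 32 L/min ÷ 60 = 0.5333 L/s.
Vt = flow × Ti = 0.5333 L/s × 0.78 s × 1000 mL/L = 415.97 mL.
R = (PIP − Pplat)/V̇ = (19.7 − 8.0) / 0.5333 = 11.7/0.5333 = 21.939 cmH2O·s/L.
C = Vt/(Pplat − PEEP) = 415.97 / (8.0 − 3) = 415.97/5.0 = 83.194 mL/cmH2O.
τ = R × C = 21.939 × 0.08319 L/cmH2O = 1.825 s.
Fraction remaining = e^(−Te/τ) = e^(−3.39/1.825) = 0.1561.
Trapped volume = 415.97 × 0.1561 = 64.933 mL.

65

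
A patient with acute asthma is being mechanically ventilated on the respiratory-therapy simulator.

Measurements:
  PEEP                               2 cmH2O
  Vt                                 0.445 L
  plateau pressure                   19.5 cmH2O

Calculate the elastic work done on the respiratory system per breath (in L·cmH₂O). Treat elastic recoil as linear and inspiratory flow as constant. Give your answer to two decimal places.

3.89

Elastic work ≈ ½ × (Pplat − PEEP) × Vt = 0.5 × (19.5 − 2) × 0.445 L = 0.5 × 17.5 × 0.445 = 3.894 L·cmH2O.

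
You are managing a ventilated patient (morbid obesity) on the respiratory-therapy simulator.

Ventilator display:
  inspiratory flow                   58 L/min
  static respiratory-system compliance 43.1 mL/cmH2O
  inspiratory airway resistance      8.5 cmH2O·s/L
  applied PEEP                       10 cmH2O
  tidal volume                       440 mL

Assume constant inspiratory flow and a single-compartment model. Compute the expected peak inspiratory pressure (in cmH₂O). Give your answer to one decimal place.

28.4

Flow: 58 L/min ÷ 60 = 0.9667 L/s.
Equation of motion (constant flow): PIP = Vt/C + R·V̇ + PEEP.
PIP = 440/43.1 + 8.5×0.9667 + 10 = 10.209 + 8.217 + 10 = 28.426 cmH2O.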